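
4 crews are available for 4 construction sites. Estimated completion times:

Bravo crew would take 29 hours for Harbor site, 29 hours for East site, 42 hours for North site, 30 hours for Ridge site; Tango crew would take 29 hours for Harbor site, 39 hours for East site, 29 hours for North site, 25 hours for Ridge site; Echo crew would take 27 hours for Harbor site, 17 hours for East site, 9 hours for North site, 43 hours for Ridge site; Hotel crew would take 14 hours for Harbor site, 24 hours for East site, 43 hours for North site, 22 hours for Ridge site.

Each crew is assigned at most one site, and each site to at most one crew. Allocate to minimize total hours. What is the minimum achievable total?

Minimum total: 77 hours

Optimal: Bravo crew→East site (29 hours), Tango crew→Ridge site (25 hours), Echo crew→North site (9 hours), Hotel crew→Harbor site (14 hours) — total 29+25+9+14 = 77 hours.
Next-best assignment: Bravo crew→Harbor site, Tango crew→Ridge site, Echo crew→North site, Hotel crew→East site = 87 hours.
Every other assignment is strictly worse.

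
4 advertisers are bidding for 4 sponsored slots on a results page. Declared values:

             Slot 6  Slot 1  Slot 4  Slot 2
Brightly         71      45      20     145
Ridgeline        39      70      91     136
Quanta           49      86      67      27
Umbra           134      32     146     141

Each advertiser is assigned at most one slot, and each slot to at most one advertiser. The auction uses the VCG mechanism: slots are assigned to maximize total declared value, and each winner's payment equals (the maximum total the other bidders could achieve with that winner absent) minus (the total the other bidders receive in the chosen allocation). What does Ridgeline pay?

Ridgeline pays $12.

Efficient allocation: Brightly→Slot 2 ($145), Ridgeline→Slot 4 ($91), Quanta→Slot 1 ($86), Umbra→Slot 6 ($134); total welfare W = $456.
Ridgeline receives Slot 4 at value $91, so the others get W − 91 = $365.
Without Ridgeline: best allocation of the remaining 3 bidders over all 4 slots is Brightly→Slot 2 ($145), Quanta→Slot 1 ($86), Umbra→Slot 4 ($146), total $377.
VCG payment = (others' best without Ridgeline) − (others' welfare with Ridgeline) = 377 − 365 = $12.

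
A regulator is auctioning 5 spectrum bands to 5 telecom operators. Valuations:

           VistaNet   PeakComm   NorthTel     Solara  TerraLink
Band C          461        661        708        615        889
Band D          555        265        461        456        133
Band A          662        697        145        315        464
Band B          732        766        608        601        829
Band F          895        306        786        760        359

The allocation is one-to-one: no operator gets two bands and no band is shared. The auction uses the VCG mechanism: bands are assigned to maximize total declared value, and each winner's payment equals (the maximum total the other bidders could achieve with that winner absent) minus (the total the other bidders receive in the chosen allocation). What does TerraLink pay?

TerraLink pays $145M.

Efficient allocation: VistaNet→Band F ($895M), PeakComm→Band A ($697M), NorthTel→Band C ($708M), Solara→Band D ($456M), TerraLink→Band B ($829M); total welfare W = $3585M.
TerraLink receives Band B at value $829M, so the others get W − 829 = $2756M.
Without TerraLink: best allocation of the remaining 4 bidders over all 5 bands is VistaNet→Band F ($895M), PeakComm→Band A ($697M), NorthTel→Band C ($708M), Solara→Band B ($601M), total $2901M.
VCG payment = (others' best without TerraLink) − (others' welfare with TerraLink) = 2901 − 2756 = $145M.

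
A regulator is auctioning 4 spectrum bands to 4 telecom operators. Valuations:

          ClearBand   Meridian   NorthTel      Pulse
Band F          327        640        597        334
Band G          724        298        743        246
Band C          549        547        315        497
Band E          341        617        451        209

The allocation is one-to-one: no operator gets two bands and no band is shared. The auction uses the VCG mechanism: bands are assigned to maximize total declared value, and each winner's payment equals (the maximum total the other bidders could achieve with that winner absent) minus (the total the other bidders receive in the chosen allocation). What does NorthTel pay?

Efficient allocation: ClearBand→Band G ($724M), Meridian→Band E ($617M), NorthTel→Band F ($597M), Pulse→Band C ($497M); total welfare W = $2435M.
NorthTel receives Band F at value $597M, so the others get W − 597 = $1838M.
Without NorthTel: best allocation of the remaining 3 bidders over all 4 bands is ClearBand→Band G ($724M), Meridian→Band F ($640M), Pulse→Band C ($497M), total $1861M.
VCG payment = (others' best without NorthTel) − (others' welfare with NorthTel) = 1861 − 1838 = $23M.

NorthTel pays $23M.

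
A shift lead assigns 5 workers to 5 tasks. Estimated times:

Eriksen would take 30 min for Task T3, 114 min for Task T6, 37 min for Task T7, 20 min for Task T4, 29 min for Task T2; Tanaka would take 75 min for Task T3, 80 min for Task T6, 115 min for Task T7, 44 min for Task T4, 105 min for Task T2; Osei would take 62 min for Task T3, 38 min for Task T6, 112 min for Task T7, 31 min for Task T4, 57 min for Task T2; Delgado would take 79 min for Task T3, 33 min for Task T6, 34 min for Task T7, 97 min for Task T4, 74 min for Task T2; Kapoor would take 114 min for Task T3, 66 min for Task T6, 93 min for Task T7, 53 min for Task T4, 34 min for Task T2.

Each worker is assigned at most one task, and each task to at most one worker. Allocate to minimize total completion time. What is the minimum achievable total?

Minimum total: 180 min

Optimal: Eriksen→Task T3 (30 min), Tanaka→Task T4 (44 min), Osei→Task T6 (38 min), Delgado→Task T7 (34 min), Kapoor→Task T2 (34 min) — total 30+44+38+34+34 = 180 min.
Column-greedy (each task in turn goes to its cheapest remaining worker) gives 292 min, worse by 112.
Swapping Eriksen↔Tanaka (Eriksen→Task T4 20 min, Tanaka→Task T3 75 min) adds 21.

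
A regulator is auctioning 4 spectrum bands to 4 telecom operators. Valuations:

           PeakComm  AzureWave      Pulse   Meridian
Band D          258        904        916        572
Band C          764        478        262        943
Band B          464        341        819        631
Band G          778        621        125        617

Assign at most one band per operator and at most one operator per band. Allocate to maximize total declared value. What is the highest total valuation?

Maximum total: $3444M

Optimal: PeakComm→Band G ($778M), AzureWave→Band D ($904M), Pulse→Band B ($819M), Meridian→Band C ($943M) — total 778+904+819+943 = $3444M.
Max-entry greedy (repeatedly take the single best remaining cell) gives $2978M, worse by 466.
Next-best assignment: PeakComm→Band C, AzureWave→Band D, Pulse→Band B, Meridian→Band G = $3104M.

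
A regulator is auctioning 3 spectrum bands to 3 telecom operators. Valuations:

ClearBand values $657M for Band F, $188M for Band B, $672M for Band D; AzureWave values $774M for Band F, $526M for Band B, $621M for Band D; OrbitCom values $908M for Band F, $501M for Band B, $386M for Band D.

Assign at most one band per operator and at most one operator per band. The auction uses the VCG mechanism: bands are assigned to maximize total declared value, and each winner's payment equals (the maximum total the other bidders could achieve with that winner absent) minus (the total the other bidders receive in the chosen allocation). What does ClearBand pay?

ClearBand pays $95M.

Efficient allocation: ClearBand→Band D ($672M), AzureWave→Band B ($526M), OrbitCom→Band F ($908M); total welfare W = $2106M.
ClearBand receives Band D at value $672M, so the others get W − 672 = $1434M.
Without ClearBand: best allocation of the remaining 2 bidders over all 3 bands is AzureWave→Band D ($621M), OrbitCom→Band F ($908M), total $1529M.
VCG payment = (others' best without ClearBand) − (others' welfare with ClearBand) = 1529 − 1434 = $95M.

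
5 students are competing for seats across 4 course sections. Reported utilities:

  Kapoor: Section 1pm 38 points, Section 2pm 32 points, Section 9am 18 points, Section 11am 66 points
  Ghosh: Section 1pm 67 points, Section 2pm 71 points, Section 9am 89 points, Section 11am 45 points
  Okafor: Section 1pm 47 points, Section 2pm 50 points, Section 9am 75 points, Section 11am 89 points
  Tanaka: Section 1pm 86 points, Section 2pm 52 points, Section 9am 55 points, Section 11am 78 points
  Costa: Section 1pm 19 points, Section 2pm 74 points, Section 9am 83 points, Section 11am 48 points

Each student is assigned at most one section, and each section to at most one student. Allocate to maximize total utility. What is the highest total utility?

Max total: 338 points

Optimal: Tanaka→Section 1pm (86 points), Costa→Section 2pm (74 points), Ghosh→Section 9am (89 points), Okafor→Section 11am (89 points) — total 86+74+89+89 = 338 points.
Every other assignment is strictly worse.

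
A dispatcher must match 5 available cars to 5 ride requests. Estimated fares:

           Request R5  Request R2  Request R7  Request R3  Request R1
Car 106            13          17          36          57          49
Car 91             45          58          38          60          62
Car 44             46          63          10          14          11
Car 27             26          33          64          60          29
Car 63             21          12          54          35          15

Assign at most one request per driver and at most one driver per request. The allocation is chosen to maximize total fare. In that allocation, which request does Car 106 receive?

Optimal: Car 106→Request R1 ($49), Car 91→Request R5 ($45), Car 44→Request R2 ($63), Car 27→Request R3 ($60), Car 63→Request R7 ($54) — total 49+45+63+60+54 = $271.
Row-greedy (each driver in turn takes its best remaining request) gives $267, worse by 4.
Car 106's own top request is Request R3 ($57), but forcing Car 106→Request R3 and reassigning the rest optimally gives only $267 — worse by 4.

Car 106 receives Request R1.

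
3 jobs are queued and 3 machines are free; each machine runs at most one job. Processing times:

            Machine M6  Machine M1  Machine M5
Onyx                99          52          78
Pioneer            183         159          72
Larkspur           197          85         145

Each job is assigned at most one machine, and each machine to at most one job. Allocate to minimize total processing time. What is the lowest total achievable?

Minimum total: 256 min

This is the linear assignment problem.
Optimal: Onyx→Machine M6 (99 min), Pioneer→Machine M5 (72 min), Larkspur→Machine M1 (85 min) — total 99+72+85 = 256 min.
Min-entry greedy (repeatedly take the single cheapest remaining cell) gives 321 min, worse by 65.
Checked against all permutations: 256 min is optimal.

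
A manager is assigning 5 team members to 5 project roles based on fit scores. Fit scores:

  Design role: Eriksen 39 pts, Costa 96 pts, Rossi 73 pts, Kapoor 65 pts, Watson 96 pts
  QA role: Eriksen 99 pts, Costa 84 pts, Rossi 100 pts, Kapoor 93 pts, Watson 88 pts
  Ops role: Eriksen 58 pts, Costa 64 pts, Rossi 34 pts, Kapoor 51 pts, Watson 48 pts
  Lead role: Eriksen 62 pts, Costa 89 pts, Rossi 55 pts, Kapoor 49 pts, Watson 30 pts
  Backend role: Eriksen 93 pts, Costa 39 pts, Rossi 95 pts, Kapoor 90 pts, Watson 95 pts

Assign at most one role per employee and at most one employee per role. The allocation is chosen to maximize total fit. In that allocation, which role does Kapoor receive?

This is the linear assignment problem.
Optimal: Eriksen→Ops role (58 pts), Costa→Lead role (89 pts), Rossi→QA role (100 pts), Kapoor→Backend role (90 pts), Watson→Design role (96 pts) — total 58+89+100+90+96 = 433 pts.
Next-best assignment: Eriksen→Ops role, Costa→Lead role, Rossi→Backend role, Kapoor→QA role, Watson→Design role = 431 pts.
Kapoor's own top role is QA role (93 pts), but forcing Kapoor→QA role and reassigning the rest optimally gives only 431 pts — worse by 2.

Kapoor receives Backend role.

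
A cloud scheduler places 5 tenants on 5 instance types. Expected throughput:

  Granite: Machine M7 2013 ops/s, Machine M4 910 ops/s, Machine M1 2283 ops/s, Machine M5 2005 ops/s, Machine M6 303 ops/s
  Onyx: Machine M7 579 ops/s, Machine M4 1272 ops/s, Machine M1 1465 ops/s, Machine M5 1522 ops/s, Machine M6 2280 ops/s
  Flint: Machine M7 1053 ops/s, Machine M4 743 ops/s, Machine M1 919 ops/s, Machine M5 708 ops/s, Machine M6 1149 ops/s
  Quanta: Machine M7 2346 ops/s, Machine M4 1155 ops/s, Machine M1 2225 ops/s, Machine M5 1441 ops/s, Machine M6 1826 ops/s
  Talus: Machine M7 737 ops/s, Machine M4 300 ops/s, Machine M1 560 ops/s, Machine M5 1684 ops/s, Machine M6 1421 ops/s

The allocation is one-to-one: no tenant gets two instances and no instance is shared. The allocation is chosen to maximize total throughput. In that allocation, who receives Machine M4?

Flint receives Machine M4.

Optimal: Granite→Machine M1 (2283 ops/s), Onyx→Machine M6 (2280 ops/s), Flint→Machine M4 (743 ops/s), Quanta→Machine M7 (2346 ops/s), Talus→Machine M5 (1684 ops/s) — total 2283+2280+743+2346+1684 = 9336 ops/s.
Column-greedy (each instance in turn goes to its best remaining tenant) gives 8734 ops/s, worse by 602.
Flint's own top instance is Machine M6 (1149 ops/s), but forcing Flint→Machine M6 and reassigning the rest optimally gives only 8734 ops/s — worse by 602.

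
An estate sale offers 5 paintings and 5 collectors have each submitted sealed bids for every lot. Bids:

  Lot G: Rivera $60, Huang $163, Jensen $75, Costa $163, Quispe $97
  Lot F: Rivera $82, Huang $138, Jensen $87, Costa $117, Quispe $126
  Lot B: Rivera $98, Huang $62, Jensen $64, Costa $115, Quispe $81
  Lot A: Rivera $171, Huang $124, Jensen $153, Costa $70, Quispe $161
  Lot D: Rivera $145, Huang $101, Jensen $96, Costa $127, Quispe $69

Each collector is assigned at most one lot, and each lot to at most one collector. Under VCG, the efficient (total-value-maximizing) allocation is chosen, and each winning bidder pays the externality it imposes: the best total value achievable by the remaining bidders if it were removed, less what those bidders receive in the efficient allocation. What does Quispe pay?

Efficient allocation: Rivera→Lot D ($145), Huang→Lot G ($163), Jensen→Lot A ($153), Costa→Lot B ($115), Quispe→Lot F ($126); total welfare W = $702.
Quispe receives Lot F at value $126, so the others get W − 126 = $576.
Without Quispe: best allocation of the remaining 4 bidders over all 5 lots is Rivera→Lot D ($145), Huang→Lot F ($138), Jensen→Lot A ($153), Costa→Lot G ($163), total $599.
VCG payment = (others' best without Quispe) − (others' welfare with Quispe) = 599 − 576 = $23.

Quispe pays $23.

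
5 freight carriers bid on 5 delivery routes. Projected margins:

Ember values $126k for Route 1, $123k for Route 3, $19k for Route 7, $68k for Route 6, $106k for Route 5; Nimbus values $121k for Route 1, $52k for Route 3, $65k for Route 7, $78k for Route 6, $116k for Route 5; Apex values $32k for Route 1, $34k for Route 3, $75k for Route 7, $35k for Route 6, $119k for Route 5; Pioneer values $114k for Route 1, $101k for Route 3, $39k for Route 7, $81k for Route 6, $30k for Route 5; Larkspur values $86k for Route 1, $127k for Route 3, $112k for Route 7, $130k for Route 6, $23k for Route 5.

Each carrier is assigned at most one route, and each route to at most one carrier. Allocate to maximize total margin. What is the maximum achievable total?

Optimal: Ember→Route 3 ($123k), Nimbus→Route 5 ($116k), Apex→Route 7 ($75k), Pioneer→Route 1 ($114k), Larkspur→Route 6 ($130k) — total 123+116+75+114+130 = $558k.
Column-greedy (each route in turn goes to its best remaining carrier) gives $525k, worse by 33.
Swapping Apex↔Larkspur (Apex→Route 6 $35k, Larkspur→Route 7 $112k) loses 58.

Maximum total: $558k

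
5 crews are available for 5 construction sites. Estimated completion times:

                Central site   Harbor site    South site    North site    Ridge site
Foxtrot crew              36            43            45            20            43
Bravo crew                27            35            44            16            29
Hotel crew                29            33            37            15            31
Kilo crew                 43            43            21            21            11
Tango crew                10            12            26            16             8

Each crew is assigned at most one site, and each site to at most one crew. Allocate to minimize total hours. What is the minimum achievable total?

This is a one-to-one assignment (minimum-cost bipartite matching).
Optimal: Foxtrot crew→North site (20 hours), Bravo crew→Central site (27 hours), Hotel crew→South site (37 hours), Kilo crew→Ridge site (11 hours), Tango crew→Harbor site (12 hours) — total 20+27+37+11+12 = 107 hours.
Row-greedy (each crew in turn takes its cheapest remaining site) gives 111 hours, worse by 4.
Next-best assignment: Foxtrot crew→North site, Bravo crew→Central site, Hotel crew→Harbor site, Kilo crew→South site, Tango crew→Ridge site = 109 hours.

Minimum total: 107 hours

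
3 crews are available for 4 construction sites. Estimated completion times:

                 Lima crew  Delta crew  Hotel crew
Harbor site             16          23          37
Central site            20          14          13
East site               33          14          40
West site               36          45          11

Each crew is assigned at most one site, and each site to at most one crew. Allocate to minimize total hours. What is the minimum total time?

Optimal: Lima crew→Harbor site (16 hours), Delta crew→Central site (14 hours), Hotel crew→West site (11 hours) — total 16+14+11 = 41 hours.
Column-greedy (each site in turn goes to its cheapest remaining crew) gives 43 hours, worse by 2.
Swapping Lima crew↔Hotel crew (Lima crew→West site 36 hours, Hotel crew→Harbor site 37 hours) adds 46.

Min total: 41 hours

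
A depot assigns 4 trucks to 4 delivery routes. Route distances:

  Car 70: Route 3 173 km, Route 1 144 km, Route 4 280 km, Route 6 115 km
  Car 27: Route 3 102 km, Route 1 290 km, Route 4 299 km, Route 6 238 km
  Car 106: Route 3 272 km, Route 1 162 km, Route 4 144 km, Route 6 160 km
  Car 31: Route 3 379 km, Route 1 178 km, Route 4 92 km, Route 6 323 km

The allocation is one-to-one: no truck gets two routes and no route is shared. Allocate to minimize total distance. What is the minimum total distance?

Min total: 471 km

This is a one-to-one assignment (minimum-cost bipartite matching).
Optimal: Car 70→Route 6 (115 km), Car 27→Route 3 (102 km), Car 106→Route 1 (162 km), Car 31→Route 4 (92 km) — total 115+102+162+92 = 471 km.
Row-greedy (each truck in turn takes its cheapest remaining route) gives 539 km, worse by 68.
Next-best assignment: Car 70→Route 1, Car 27→Route 3, Car 106→Route 6, Car 31→Route 4 = 498 km.
Checked against all permutations: 471 km is optimal.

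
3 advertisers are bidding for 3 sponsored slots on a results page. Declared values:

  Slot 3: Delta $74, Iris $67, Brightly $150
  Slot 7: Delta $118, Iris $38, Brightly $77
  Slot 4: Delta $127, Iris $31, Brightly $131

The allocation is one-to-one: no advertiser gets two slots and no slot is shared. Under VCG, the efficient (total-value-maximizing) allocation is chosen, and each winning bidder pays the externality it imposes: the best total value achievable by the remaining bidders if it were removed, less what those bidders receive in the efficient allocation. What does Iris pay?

Iris pays $28.

Efficient allocation: Delta→Slot 7 ($118), Iris→Slot 3 ($67), Brightly→Slot 4 ($131); total welfare W = $316.
Iris receives Slot 3 at value $67, so the others get W − 67 = $249.
Without Iris: best allocation of the remaining 2 bidders over all 3 slots is Delta→Slot 4 ($127), Brightly→Slot 3 ($150), total $277.
VCG payment = (others' best without Iris) − (others' welfare with Iris) = 277 − 249 = $28.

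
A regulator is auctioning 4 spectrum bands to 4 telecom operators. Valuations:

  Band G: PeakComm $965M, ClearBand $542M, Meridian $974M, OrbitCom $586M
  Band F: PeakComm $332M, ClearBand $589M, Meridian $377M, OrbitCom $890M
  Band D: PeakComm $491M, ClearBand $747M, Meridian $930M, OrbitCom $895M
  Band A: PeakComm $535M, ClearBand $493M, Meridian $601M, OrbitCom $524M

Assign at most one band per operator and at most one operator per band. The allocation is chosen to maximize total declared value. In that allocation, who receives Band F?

OrbitCom receives Band F.

Optimal: PeakComm→Band G ($965M), ClearBand→Band A ($493M), Meridian→Band D ($930M), OrbitCom→Band F ($890M) — total 965+493+930+890 = $3278M.
Max-entry greedy (repeatedly take the single best remaining cell) gives $2993M, worse by 285.
Next-best assignment: PeakComm→Band G, ClearBand→Band D, Meridian→Band A, OrbitCom→Band F = $3203M.
OrbitCom's own top band is Band D ($895M), but forcing OrbitCom→Band D and reassigning the rest optimally gives only $3050M — worse by 228.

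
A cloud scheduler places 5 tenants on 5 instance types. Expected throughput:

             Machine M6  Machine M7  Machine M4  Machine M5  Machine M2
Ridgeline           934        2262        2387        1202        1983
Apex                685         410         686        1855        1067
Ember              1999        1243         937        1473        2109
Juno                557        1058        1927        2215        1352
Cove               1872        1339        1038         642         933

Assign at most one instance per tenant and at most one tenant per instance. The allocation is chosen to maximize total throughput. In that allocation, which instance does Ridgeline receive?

Ridgeline receives Machine M7.

Optimal: Ridgeline→Machine M7 (2262 ops/s), Apex→Machine M5 (1855 ops/s), Ember→Machine M2 (2109 ops/s), Juno→Machine M4 (1927 ops/s), Cove→Machine M6 (1872 ops/s) — total 2262+1855+2109+1927+1872 = 10025 ops/s.
Row-greedy (each tenant in turn takes its best remaining instance) gives 9281 ops/s, worse by 744.
Next-best assignment: Ridgeline→Machine M4, Apex→Machine M5, Ember→Machine M2, Juno→Machine M7, Cove→Machine M6 = 9281 ops/s.
Swapping Cove↔Ridgeline (Cove→Machine M7 1339 ops/s, Ridgeline→Machine M6 934 ops/s) loses 1861.
Ridgeline's own top instance is Machine M4 (2387 ops/s), but forcing Ridgeline→Machine M4 and reassigning the rest optimally gives only 9281 ops/s — worse by 744.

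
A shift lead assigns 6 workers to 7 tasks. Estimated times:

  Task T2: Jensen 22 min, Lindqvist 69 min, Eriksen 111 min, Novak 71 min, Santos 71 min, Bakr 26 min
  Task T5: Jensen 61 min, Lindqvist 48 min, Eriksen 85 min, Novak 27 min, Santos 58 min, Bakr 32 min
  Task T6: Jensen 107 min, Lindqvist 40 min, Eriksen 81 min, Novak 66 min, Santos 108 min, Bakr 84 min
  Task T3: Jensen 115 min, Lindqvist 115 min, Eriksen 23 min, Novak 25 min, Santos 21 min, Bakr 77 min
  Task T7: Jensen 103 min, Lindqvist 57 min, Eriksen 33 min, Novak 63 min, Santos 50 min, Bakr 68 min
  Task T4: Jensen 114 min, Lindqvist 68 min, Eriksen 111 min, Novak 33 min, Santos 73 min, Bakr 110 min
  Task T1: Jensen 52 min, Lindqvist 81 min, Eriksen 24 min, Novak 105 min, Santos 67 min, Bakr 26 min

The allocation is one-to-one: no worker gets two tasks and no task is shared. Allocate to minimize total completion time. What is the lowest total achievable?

This is the linear assignment problem.
Optimal: Jensen→Task T2 (22 min), Lindqvist→Task T6 (40 min), Eriksen→Task T7 (33 min), Novak→Task T5 (27 min), Santos→Task T3 (21 min), Bakr→Task T1 (26 min) — total 22+40+33+27+21+26 = 169 min.
Min-entry greedy (repeatedly take the single cheapest remaining cell) gives 202 min, worse by 33.
Next-best assignment: Jensen→Task T2, Lindqvist→Task T6, Eriksen→Task T1, Novak→Task T4, Santos→Task T3, Bakr→Task T5 = 172 min.

Min total: 169 min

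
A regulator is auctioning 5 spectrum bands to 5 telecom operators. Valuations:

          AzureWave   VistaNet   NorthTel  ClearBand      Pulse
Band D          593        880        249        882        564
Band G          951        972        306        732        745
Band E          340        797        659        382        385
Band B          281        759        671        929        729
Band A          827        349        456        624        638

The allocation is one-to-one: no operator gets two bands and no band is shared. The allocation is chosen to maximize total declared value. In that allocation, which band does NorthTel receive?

Optimal: AzureWave→Band A ($827M), VistaNet→Band G ($972M), NorthTel→Band E ($659M), ClearBand→Band D ($882M), Pulse→Band B ($729M) — total 827+972+659+882+729 = $4069M.
Max-entry greedy (repeatedly take the single best remaining cell) gives $3951M, worse by 118.
Next-best assignment: AzureWave→Band G, VistaNet→Band D, NorthTel→Band E, ClearBand→Band B, Pulse→Band A = $4057M.
Swapping ClearBand↔AzureWave (ClearBand→Band A $624M, AzureWave→Band D $593M) loses 492.
NorthTel's own top band is Band B ($671M), but forcing NorthTel→Band B and reassigning the rest optimally gives only $3939M — worse by 130.

NorthTel receives Band E.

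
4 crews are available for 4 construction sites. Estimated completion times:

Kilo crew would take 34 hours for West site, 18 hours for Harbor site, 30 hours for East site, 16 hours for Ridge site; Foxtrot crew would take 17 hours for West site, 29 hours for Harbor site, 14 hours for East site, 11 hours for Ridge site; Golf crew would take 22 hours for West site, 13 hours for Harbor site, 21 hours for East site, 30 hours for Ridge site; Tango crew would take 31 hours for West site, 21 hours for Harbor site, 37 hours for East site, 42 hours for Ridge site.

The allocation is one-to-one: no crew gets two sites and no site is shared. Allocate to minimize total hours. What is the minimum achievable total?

Treat this as an assignment problem: match each crew to one site.
Optimal: Kilo crew→Ridge site (16 hours), Foxtrot crew→East site (14 hours), Golf crew→West site (22 hours), Tango crew→Harbor site (21 hours) — total 16+14+22+21 = 73 hours.
Column-greedy (each site in turn goes to its cheapest remaining crew) gives 102 hours, worse by 29.
Next-best assignment: Kilo crew→Ridge site, Foxtrot crew→East site, Golf crew→Harbor site, Tango crew→West site = 74 hours.

Minimum total: 73 hours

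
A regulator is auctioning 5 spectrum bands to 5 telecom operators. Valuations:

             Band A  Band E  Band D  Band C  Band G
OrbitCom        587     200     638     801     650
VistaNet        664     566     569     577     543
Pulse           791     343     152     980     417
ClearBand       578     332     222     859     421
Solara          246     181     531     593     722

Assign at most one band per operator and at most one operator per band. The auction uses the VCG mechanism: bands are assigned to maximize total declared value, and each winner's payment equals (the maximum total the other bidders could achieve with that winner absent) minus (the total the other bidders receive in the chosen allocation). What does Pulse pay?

Pulse pays $98M.

Efficient allocation: OrbitCom→Band D ($638M), VistaNet→Band E ($566M), Pulse→Band A ($791M), ClearBand→Band C ($859M), Solara→Band G ($722M); total welfare W = $3576M.
Pulse receives Band A at value $791M, so the others get W − 791 = $2785M.
Without Pulse: best allocation of the remaining 4 bidders over all 5 bands is OrbitCom→Band D ($638M), VistaNet→Band A ($664M), ClearBand→Band C ($859M), Solara→Band G ($722M), total $2883M.
VCG payment = (others' best without Pulse) − (others' welfare with Pulse) = 2883 − 2785 = $98M.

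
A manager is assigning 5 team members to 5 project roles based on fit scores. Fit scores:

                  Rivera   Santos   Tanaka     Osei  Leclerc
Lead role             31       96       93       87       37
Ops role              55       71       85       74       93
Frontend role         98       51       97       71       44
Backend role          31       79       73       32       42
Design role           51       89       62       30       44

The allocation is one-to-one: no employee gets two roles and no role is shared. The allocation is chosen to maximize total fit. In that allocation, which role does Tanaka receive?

Optimal: Rivera→Frontend role (98 pts), Santos→Design role (89 pts), Tanaka→Backend role (73 pts), Osei→Lead role (87 pts), Leclerc→Ops role (93 pts) — total 98+89+73+87+93 = 440 pts.
Next-best assignment: Rivera→Frontend role, Santos→Backend role, Tanaka→Design role, Osei→Lead role, Leclerc→Ops role = 419 pts.
Tanaka's own top role is Frontend role (97 pts), but forcing Tanaka→Frontend role and reassigning the rest optimally gives only 407 pts — worse by 33.

Tanaka receives Backend role.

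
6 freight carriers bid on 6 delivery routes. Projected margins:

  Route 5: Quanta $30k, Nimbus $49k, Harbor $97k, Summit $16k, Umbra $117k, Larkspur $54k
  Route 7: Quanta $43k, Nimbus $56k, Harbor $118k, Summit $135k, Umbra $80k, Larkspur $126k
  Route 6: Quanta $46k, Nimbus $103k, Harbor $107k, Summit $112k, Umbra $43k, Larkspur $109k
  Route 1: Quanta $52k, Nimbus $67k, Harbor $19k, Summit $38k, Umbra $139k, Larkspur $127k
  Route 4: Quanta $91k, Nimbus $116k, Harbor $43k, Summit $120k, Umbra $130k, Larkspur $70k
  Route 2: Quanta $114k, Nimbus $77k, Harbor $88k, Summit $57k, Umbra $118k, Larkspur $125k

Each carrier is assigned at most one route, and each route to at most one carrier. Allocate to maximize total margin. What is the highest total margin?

Maximum total: $716k

Optimal: Quanta→Route 2 ($114k), Nimbus→Route 4 ($116k), Harbor→Route 6 ($107k), Summit→Route 7 ($135k), Umbra→Route 5 ($117k), Larkspur→Route 1 ($127k) — total 114+116+107+135+117+127 = $716k.
Column-greedy (each route in turn goes to its best remaining carrier) gives $607k, worse by 109.
No other one-to-one assignment exceeds $716k.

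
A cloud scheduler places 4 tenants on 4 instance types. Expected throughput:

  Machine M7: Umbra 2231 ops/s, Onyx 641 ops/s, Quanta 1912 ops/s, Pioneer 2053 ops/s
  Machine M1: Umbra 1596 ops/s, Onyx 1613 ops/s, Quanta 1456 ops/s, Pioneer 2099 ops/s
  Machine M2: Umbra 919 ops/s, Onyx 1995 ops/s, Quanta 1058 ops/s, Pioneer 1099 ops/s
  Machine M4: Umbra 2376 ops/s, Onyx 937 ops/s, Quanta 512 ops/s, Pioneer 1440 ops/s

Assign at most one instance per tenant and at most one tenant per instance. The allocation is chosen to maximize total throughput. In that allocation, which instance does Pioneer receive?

Pioneer receives Machine M1.

Optimal: Umbra→Machine M4 (2376 ops/s), Onyx→Machine M2 (1995 ops/s), Quanta→Machine M7 (1912 ops/s), Pioneer→Machine M1 (2099 ops/s) — total 2376+1995+1912+2099 = 8382 ops/s.
Column-greedy (each instance in turn goes to its best remaining tenant) gives 6837 ops/s, worse by 1545.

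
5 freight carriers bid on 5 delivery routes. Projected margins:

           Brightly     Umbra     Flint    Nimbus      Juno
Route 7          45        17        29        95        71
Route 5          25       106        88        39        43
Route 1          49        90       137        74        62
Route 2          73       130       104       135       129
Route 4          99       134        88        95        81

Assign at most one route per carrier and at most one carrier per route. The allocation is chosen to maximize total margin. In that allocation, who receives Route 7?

Nimbus receives Route 7.

Optimal: Brightly→Route 4 ($99k), Umbra→Route 5 ($106k), Flint→Route 1 ($137k), Nimbus→Route 7 ($95k), Juno→Route 2 ($129k) — total 99+106+137+95+129 = $566k.
Row-greedy (each carrier in turn takes its best remaining route) gives $504k, worse by 62.
Nimbus's own top route is Route 2 ($135k), but forcing Nimbus→Route 2 and reassigning the rest optimally gives only $548k — worse by 18.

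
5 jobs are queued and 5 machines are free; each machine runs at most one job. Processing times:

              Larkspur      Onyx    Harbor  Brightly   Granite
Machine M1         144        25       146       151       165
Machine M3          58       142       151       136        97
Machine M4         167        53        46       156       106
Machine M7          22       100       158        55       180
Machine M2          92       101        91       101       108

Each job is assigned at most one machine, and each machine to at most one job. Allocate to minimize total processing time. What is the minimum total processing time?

Min total: 291 min

Optimal: Larkspur→Machine M7 (22 min), Onyx→Machine M1 (25 min), Harbor→Machine M4 (46 min), Brightly→Machine M2 (101 min), Granite→Machine M3 (97 min) — total 22+25+46+101+97 = 291 min.
Next-best assignment: Larkspur→Machine M3, Onyx→Machine M1, Harbor→Machine M4, Brightly→Machine M7, Granite→Machine M2 = 292 min.
No other one-to-one assignment undercuts 291 min.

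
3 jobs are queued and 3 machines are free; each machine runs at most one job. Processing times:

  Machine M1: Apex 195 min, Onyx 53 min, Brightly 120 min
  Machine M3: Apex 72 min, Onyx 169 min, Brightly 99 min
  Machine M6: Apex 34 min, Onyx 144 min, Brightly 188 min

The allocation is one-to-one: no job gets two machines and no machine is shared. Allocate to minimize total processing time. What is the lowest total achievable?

Minimum total: 186 min

Treat this as an assignment problem: match each job to one machine.
Optimal: Apex→Machine M6 (34 min), Onyx→Machine M1 (53 min), Brightly→Machine M3 (99 min) — total 34+53+99 = 186 min.
Column-greedy (each machine in turn goes to its cheapest remaining job) gives 313 min, worse by 127.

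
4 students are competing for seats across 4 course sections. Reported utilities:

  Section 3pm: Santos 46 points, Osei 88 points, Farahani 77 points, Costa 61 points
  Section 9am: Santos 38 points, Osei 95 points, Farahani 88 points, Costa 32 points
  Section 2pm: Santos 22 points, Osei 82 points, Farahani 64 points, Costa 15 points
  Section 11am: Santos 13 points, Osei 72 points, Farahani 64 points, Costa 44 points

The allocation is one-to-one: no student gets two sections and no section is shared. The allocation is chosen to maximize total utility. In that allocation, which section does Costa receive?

Costa receives Section 11am.

Optimal: Santos→Section 3pm (46 points), Osei→Section 2pm (82 points), Farahani→Section 9am (88 points), Costa→Section 11am (44 points) — total 46+82+88+44 = 260 points.
Column-greedy (each section in turn goes to its best remaining student) gives 242 points, worse by 18.
Swapping Osei↔Farahani (Osei→Section 9am 95 points, Farahani→Section 2pm 64 points) loses 11.
Costa's own top section is Section 3pm (61 points), but forcing Costa→Section 3pm and reassigning the rest optimally gives only 245 points — worse by 15.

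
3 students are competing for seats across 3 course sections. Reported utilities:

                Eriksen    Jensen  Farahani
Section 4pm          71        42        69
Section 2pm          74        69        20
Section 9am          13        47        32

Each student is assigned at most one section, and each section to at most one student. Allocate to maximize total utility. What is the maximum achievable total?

Max total: 190 points

Optimal: Eriksen→Section 2pm (74 points), Jensen→Section 9am (47 points), Farahani→Section 4pm (69 points) — total 74+47+69 = 190 points.
Column-greedy (each section in turn goes to its best remaining student) gives 172 points, worse by 18.
Next-best assignment: Eriksen→Section 4pm, Jensen→Section 2pm, Farahani→Section 9am = 172 points.
No other one-to-one assignment exceeds 190 points.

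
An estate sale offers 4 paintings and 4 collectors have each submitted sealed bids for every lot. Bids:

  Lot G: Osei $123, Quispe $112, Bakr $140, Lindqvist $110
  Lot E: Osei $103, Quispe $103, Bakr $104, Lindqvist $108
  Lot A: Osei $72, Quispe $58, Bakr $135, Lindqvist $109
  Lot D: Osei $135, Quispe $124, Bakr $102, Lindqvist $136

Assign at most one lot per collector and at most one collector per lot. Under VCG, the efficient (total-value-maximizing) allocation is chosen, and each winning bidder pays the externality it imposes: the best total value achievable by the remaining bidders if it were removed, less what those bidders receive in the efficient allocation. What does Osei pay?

Osei pays $9.

Efficient allocation: Osei→Lot G ($123), Quispe→Lot E ($103), Bakr→Lot A ($135), Lindqvist→Lot D ($136); total welfare W = $497.
Osei receives Lot G at value $123, so the others get W − 123 = $374.
Without Osei: best allocation of the remaining 3 bidders over all 4 lots is Quispe→Lot G ($112), Bakr→Lot A ($135), Lindqvist→Lot D ($136), total $383.
VCG payment = (others' best without Osei) − (others' welfare with Osei) = 383 − 374 = $9.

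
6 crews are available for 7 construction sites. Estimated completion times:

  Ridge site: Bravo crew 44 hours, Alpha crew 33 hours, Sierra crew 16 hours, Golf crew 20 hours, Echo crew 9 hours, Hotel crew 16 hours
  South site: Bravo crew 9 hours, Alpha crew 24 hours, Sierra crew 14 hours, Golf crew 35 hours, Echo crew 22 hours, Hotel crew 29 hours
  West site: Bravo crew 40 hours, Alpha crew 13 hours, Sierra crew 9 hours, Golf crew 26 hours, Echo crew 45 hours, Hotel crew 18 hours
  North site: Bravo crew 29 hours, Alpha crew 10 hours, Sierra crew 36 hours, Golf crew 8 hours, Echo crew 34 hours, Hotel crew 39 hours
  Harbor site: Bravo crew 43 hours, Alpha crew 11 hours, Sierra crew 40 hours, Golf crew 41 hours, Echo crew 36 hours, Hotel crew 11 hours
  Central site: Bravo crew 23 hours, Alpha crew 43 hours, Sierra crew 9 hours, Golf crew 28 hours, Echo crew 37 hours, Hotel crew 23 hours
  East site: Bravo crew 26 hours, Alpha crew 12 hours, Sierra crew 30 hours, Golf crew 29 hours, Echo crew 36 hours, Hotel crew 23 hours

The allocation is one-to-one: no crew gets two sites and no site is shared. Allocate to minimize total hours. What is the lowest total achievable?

Min total: 58 hours

Optimal: Bravo crew→South site (9 hours), Alpha crew→East site (12 hours), Sierra crew→West site (9 hours), Golf crew→North site (8 hours), Echo crew→Ridge site (9 hours), Hotel crew→Harbor site (11 hours) — total 9+12+9+8+9+11 = 58 hours.
Row-greedy (each crew in turn takes its cheapest remaining site) gives 107 hours, worse by 49.
No other one-to-one assignment undercuts 58 hours.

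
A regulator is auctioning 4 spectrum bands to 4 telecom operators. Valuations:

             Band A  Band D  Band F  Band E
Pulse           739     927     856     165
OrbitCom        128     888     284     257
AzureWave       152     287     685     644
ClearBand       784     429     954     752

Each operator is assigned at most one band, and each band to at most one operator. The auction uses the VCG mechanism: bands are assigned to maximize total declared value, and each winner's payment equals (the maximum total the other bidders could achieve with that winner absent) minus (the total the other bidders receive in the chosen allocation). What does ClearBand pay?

ClearBand pays $117M.

Efficient allocation: Pulse→Band A ($739M), OrbitCom→Band D ($888M), AzureWave→Band E ($644M), ClearBand→Band F ($954M); total welfare W = $3225M.
ClearBand receives Band F at value $954M, so the others get W − 954 = $2271M.
Without ClearBand: best allocation of the remaining 3 bidders over all 4 bands is Pulse→Band F ($856M), OrbitCom→Band D ($888M), AzureWave→Band E ($644M), total $2388M.
VCG payment = (others' best without ClearBand) − (others' welfare with ClearBand) = 2388 − 2271 = $117M.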